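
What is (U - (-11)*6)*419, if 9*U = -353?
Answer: 100979/9 ≈ 11220.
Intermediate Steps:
U = -353/9 (U = (1/9)*(-353) = -353/9 ≈ -39.222)
(U - (-11)*6)*419 = (-353/9 - (-11)*6)*419 = (-353/9 - 11*(-6))*419 = (-353/9 + 66)*419 = (241/9)*419 = 100979/9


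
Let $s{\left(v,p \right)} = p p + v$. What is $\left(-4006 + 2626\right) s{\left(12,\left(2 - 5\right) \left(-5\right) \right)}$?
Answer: $-327060$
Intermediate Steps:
$s{\left(v,p \right)} = v + p^{2}$ ($s{\left(v,p \right)} = p^{2} + v = v + p^{2}$)
$\left(-4006 + 2626\right) s{\left(12,\left(2 - 5\right) \left(-5\right) \right)} = \left(-4006 + 2626\right) \left(12 + \left(\left(2 - 5\right) \left(-5\right)\right)^{2}\right) = - 1380 \left(12 + \left(\left(-3\right) \left(-5\right)\right)^{2}\right) = - 1380 \left(12 + 15^{2}\right) = - 1380 \left(12 + 225\right) = \left(-1380\right) 237 = -327060$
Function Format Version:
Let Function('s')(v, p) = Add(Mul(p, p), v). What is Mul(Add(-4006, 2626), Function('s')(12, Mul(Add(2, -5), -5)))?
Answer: -327060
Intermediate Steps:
Function('s')(v, p) = Add(v, Pow(p, 2)) (Function('s')(v, p) = Add(Pow(p, 2), v) = Add(v, Pow(p, 2)))
Mul(Add(-4006, 2626), Function('s')(12, Mul(Add(2, -5), -5))) = Mul(Add(-4006, 2626), Add(12, Pow(Mul(Add(2, -5), -5), 2))) = Mul(-1380, Add(12, Pow(Mul(-3, -5), 2))) = Mul(-1380, Add(12, Pow(15, 2))) = Mul(-1380, Add(12, 225)) = Mul(-1380, 237) = -327060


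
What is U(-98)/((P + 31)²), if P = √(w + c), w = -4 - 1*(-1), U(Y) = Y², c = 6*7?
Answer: 9604/(31 + √39)² ≈ 6.9233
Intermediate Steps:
c = 42
w = -3 (w = -4 + 1 = -3)
P = √39 (P = √(-3 + 42) = √39 ≈ 6.2450)
U(-98)/((P + 31)²) = (-98)²/((√39 + 31)²) = 9604/((31 + √39)²) = 9604/(31 + √39)²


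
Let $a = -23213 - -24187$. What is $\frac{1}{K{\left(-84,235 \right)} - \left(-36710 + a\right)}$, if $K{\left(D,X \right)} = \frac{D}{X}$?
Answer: $\frac{235}{8397876} \approx 2.7983 \cdot 10^{-5}$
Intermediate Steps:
$a = 974$ ($a = -23213 + 24187 = 974$)
$\frac{1}{K{\left(-84,235 \right)} - \left(-36710 + a\right)} = \frac{1}{- \frac{84}{235} + \left(36710 - 974\right)} = \frac{1}{\left(-84\right) \frac{1}{235} + \left(36710 - 974\right)} = \frac{1}{- \frac{84}{235} + 35736} = \frac{1}{\frac{8397876}{235}} = \frac{235}{8397876}$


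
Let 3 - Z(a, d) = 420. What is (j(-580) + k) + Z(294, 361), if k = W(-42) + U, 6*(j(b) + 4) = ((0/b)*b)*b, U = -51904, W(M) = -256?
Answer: -52581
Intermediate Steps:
Z(a, d) = -417 (Z(a, d) = 3 - 1*420 = 3 - 420 = -417)
j(b) = -4 (j(b) = -4 + (((0/b)*b)*b)/6 = -4 + ((0*b)*b)/6 = -4 + (0*b)/6 = -4 + (1/6)*0 = -4 + 0 = -4)
k = -52160 (k = -256 - 51904 = -52160)
(j(-580) + k) + Z(294, 361) = (-4 - 52160) - 417 = -52164 - 417 = -52581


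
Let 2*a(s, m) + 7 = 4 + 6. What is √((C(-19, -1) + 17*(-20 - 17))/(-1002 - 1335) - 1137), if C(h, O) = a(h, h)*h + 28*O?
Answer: I*√2759200862/1558 ≈ 33.715*I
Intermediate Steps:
a(s, m) = 3/2 (a(s, m) = -7/2 + (4 + 6)/2 = -7/2 + (½)*10 = -7/2 + 5 = 3/2)
C(h, O) = 28*O + 3*h/2 (C(h, O) = 3*h/2 + 28*O = 28*O + 3*h/2)
√((C(-19, -1) + 17*(-20 - 17))/(-1002 - 1335) - 1137) = √(((28*(-1) + (3/2)*(-19)) + 17*(-20 - 17))/(-1002 - 1335) - 1137) = √(((-28 - 57/2) + 17*(-37))/(-2337) - 1137) = √((-113/2 - 629)*(-1/2337) - 1137) = √(-1371/2*(-1/2337) - 1137) = √(457/1558 - 1137) = √(-1770989/1558) = I*√2759200862/1558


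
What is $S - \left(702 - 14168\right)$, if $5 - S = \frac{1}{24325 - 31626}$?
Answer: $\frac{98351772}{7301} \approx 13471.0$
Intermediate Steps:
$S = \frac{36506}{7301}$ ($S = 5 - \frac{1}{24325 - 31626} = 5 - \frac{1}{-7301} = 5 - - \frac{1}{7301} = 5 + \frac{1}{7301} = \frac{36506}{7301} \approx 5.0001$)
$S - \left(702 - 14168\right) = \frac{36506}{7301} - \left(702 - 14168\right) = \frac{36506}{7301} - -13466 = \frac{36506}{7301} + 13466 = \frac{98351772}{7301}$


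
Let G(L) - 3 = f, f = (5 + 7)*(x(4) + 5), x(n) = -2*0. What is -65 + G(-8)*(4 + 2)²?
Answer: 2203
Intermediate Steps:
x(n) = 0
f = 60 (f = (5 + 7)*(0 + 5) = 12*5 = 60)
G(L) = 63 (G(L) = 3 + 60 = 63)
-65 + G(-8)*(4 + 2)² = -65 + 63*(4 + 2)² = -65 + 63*6² = -65 + 63*36 = -65 + 2268 = 2203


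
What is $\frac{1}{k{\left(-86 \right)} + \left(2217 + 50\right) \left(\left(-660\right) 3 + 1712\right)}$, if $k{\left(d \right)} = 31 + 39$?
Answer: $- \frac{1}{607486} \approx -1.6461 \cdot 10^{-6}$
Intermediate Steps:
$k{\left(d \right)} = 70$
$\frac{1}{k{\left(-86 \right)} + \left(2217 + 50\right) \left(\left(-660\right) 3 + 1712\right)} = \frac{1}{70 + \left(2217 + 50\right) \left(\left(-660\right) 3 + 1712\right)} = \frac{1}{70 + 2267 \left(-1980 + 1712\right)} = \frac{1}{70 + 2267 \left(-268\right)} = \frac{1}{70 - 607556} = \frac{1}{-607486} = - \frac{1}{607486}$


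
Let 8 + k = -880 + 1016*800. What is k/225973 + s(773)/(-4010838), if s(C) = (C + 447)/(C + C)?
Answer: 1258616890700179/350300833362051 ≈ 3.5930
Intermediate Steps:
s(C) = (447 + C)/(2*C) (s(C) = (447 + C)/((2*C)) = (447 + C)*(1/(2*C)) = (447 + C)/(2*C))
k = 811912 (k = -8 + (-880 + 1016*800) = -8 + (-880 + 812800) = -8 + 811920 = 811912)
k/225973 + s(773)/(-4010838) = 811912/225973 + ((½)*(447 + 773)/773)/(-4010838) = 811912*(1/225973) + ((½)*(1/773)*1220)*(-1/4010838) = 811912/225973 + (610/773)*(-1/4010838) = 811912/225973 - 305/1550188887 = 1258616890700179/350300833362051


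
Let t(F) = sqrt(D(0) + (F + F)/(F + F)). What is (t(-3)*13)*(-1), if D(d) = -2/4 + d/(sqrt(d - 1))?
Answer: -13*sqrt(2)/2 ≈ -9.1924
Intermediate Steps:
D(d) = -1/2 + d/sqrt(-1 + d) (D(d) = -2*1/4 + d/(sqrt(-1 + d)) = -1/2 + d/sqrt(-1 + d))
t(F) = sqrt(2)/2 (t(F) = sqrt((-1/2 + 0/sqrt(-1 + 0)) + (F + F)/(F + F)) = sqrt((-1/2 + 0/sqrt(-1)) + (2*F)/((2*F))) = sqrt((-1/2 + 0*(-I)) + (2*F)*(1/(2*F))) = sqrt((-1/2 + 0) + 1) = sqrt(-1/2 + 1) = sqrt(1/2) = sqrt(2)/2)
(t(-3)*13)*(-1) = ((sqrt(2)/2)*13)*(-1) = (13*sqrt(2)/2)*(-1) = -13*sqrt(2)/2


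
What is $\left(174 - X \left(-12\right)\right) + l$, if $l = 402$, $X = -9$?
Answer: $468$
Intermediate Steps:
$\left(174 - X \left(-12\right)\right) + l = \left(174 - \left(-9\right) \left(-12\right)\right) + 402 = \left(174 - 108\right) + 402 = 66 + 402 = 468$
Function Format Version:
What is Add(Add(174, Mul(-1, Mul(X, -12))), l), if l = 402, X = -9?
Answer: 468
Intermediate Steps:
Add(Add(174, Mul(-1, Mul(X, -12))), l) = Add(Add(174, Mul(-1, Mul(-9, -12))), 402) = Add(Add(174, Mul(-1, 108)), 402) = Add(Add(174, -108), 402) = Add(66, 402) = 468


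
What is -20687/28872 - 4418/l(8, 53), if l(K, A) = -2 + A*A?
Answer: -462905/202104 ≈ -2.2904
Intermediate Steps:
l(K, A) = -2 + A²
-20687/28872 - 4418/l(8, 53) = -20687/28872 - 4418/(-2 + 53²) = -20687*1/28872 - 4418/(-2 + 2809) = -20687/28872 - 4418/2807 = -462905/202104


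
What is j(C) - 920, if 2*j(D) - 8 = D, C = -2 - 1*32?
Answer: -933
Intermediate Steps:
C = -34 (C = -2 - 32 = -34)
j(D) = 4 + D/2
j(C) - 920 = (4 + (1/2)*(-34)) - 920 = (4 - 17) - 920 = -13 - 920 = -933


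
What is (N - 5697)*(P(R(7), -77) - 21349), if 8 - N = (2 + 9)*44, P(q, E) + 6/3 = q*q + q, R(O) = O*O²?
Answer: -596564893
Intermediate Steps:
R(O) = O³
P(q, E) = -2 + q + q² (P(q, E) = -2 + (q*q + q) = -2 + (q² + q) = -2 + (q + q²) = -2 + q + q²)
N = -476 (N = 8 - (2 + 9)*44 = 8 - 11*44 = 8 - 1*484 = 8 - 484 = -476)
(N - 5697)*(P(R(7), -77) - 21349) = (-476 - 5697)*((-2 + 7³ + (7³)²) - 21349) = -6173*((-2 + 343 + 343²) - 21349) = -6173*((-2 + 343 + 117649) - 21349) = -6173*(117990 - 21349) = -6173*96641 = -596564893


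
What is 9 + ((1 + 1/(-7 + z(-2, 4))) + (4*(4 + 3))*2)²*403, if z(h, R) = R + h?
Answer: 32504593/25 ≈ 1.3002e+6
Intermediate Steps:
9 + ((1 + 1/(-7 + z(-2, 4))) + (4*(4 + 3))*2)²*403 = 9 + ((1 + 1/(-7 + (4 - 2))) + (4*(4 + 3))*2)²*403 = 9 + ((1 + 1/(-7 + 2)) + (4*7)*2)²*403 = 9 + ((1 + 1/(-5)) + 28*2)²*403 = 9 + ((1 - ⅕) + 56)²*403 = 9 + (⅘ + 56)²*403 = 9 + (284/5)²*403 = 9 + (80656/25)*403 = 9 + 32504368/25 = 32504593/25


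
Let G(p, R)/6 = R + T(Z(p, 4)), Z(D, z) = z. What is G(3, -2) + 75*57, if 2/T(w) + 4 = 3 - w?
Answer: 21303/5 ≈ 4260.6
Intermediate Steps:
T(w) = 2/(-1 - w) (T(w) = 2/(-4 + (3 - w)) = 2/(-1 - w))
G(p, R) = -12/5 + 6*R (G(p, R) = 6*(R - 2/(1 + 4)) = 6*(R - 2/5) = 6*(R - 2*⅕) = 6*(R - ⅖) = 6*(-⅖ + R) = -12/5 + 6*R)
G(3, -2) + 75*57 = (-12/5 + 6*(-2)) + 75*57 = (-12/5 - 12) + 4275 = -72/5 + 4275 = 21303/5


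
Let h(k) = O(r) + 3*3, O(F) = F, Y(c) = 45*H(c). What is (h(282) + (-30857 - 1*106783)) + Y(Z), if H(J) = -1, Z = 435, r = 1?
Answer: -137675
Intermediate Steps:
Y(c) = -45 (Y(c) = 45*(-1) = -45)
h(k) = 10 (h(k) = 1 + 3*3 = 1 + 9 = 10)
(h(282) + (-30857 - 1*106783)) + Y(Z) = (10 + (-30857 - 1*106783)) - 45 = (10 + (-30857 - 106783)) - 45 = (10 - 137640) - 45 = -137630 - 45 = -137675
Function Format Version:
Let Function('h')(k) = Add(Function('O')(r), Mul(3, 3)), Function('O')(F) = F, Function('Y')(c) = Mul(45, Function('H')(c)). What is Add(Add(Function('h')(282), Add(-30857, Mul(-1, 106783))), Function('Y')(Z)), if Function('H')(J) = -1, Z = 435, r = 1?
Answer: -137675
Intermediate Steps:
Function('Y')(c) = -45 (Function('Y')(c) = Mul(45, -1) = -45)
Function('h')(k) = 10 (Function('h')(k) = Add(1, Mul(3, 3)) = Add(1, 9) = 10)
Add(Add(Function('h')(282), Add(-30857, Mul(-1, 106783))), Function('Y')(Z)) = Add(Add(10, Add(-30857, Mul(-1, 106783))), -45) = Add(Add(10, Add(-30857, -106783)), -45) = Add(Add(10, -137640), -45) = Add(-137630, -45) = -137675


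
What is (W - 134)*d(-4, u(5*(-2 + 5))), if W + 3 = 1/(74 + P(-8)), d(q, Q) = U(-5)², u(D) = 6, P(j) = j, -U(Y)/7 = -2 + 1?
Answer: -443009/66 ≈ -6712.3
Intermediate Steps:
U(Y) = 7 (U(Y) = -7*(-2 + 1) = -7*(-1) = 7)
d(q, Q) = 49 (d(q, Q) = 7² = 49)
W = -197/66 (W = -3 + 1/(74 - 8) = -3 + 1/66 = -197/66 ≈ -2.9848)
(W - 134)*d(-4, u(5*(-2 + 5))) = (-197/66 - 134)*49 = -9041/66*49 = -443009/66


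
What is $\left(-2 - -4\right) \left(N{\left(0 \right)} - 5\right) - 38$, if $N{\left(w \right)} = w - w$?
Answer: $-48$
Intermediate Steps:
$N{\left(w \right)} = 0$
$\left(-2 - -4\right) \left(N{\left(0 \right)} - 5\right) - 38 = \left(-2 - -4\right) \left(0 - 5\right) - 38 = \left(-2 + 4\right) \left(-5\right) - 38 = 2 \left(-5\right) - 38 = -10 - 38 = -48$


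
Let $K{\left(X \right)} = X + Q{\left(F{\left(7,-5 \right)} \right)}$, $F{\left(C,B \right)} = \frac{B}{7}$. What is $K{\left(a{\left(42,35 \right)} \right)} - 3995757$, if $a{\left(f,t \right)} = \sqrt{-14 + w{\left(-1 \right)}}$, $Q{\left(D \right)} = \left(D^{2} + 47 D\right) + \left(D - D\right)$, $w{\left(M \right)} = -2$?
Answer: $- \frac{195793713}{49} + 4 i \approx -3.9958 \cdot 10^{6} + 4.0 i$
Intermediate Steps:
$F{\left(C,B \right)} = \frac{B}{7}$ ($F{\left(C,B \right)} = B \frac{1}{7} = \frac{B}{7}$)
$Q{\left(D \right)} = D^{2} + 47 D$ ($Q{\left(D \right)} = \left(D^{2} + 47 D\right) + 0 = D^{2} + 47 D$)
$a{\left(f,t \right)} = 4 i$ ($a{\left(f,t \right)} = \sqrt{-14 - 2} = \sqrt{-16} = 4 i$)
$K{\left(X \right)} = - \frac{1620}{49} + X$ ($K{\left(X \right)} = X + \frac{1}{7} \left(-5\right) \left(47 + \frac{1}{7} \left(-5\right)\right) = X - \frac{5 \left(47 - \frac{5}{7}\right)}{7} = X - \frac{1620}{49} = - \frac{1620}{49} + X$)
$K{\left(a{\left(42,35 \right)} \right)} - 3995757 = \left(- \frac{1620}{49} + 4 i\right) - 3995757 = - \frac{195793713}{49} + 4 i$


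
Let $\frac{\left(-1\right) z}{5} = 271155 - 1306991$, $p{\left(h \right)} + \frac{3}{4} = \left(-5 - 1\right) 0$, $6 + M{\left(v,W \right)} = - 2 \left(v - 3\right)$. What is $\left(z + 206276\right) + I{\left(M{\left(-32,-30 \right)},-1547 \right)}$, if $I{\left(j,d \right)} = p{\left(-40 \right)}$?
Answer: $\frac{21541821}{4} \approx 5.3855 \cdot 10^{6}$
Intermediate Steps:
$M{\left(v,W \right)} = - 2 v$ ($M{\left(v,W \right)} = -6 - 2 \left(v - 3\right) = -6 - 2 \left(-3 + v\right) = -6 - \left(-6 + 2 v\right) = - 2 v$)
$p{\left(h \right)} = - \frac{3}{4}$ ($p{\left(h \right)} = - \frac{3}{4} + \left(-5 - 1\right) 0 = - \frac{3}{4} - 0 = - \frac{3}{4} + 0 = - \frac{3}{4}$)
$z = 5179180$ ($z = - 5 \left(271155 - 1306991\right) = \left(-5\right) \left(-1035836\right) = 5179180$)
$I{\left(j,d \right)} = - \frac{3}{4}$
$\left(z + 206276\right) + I{\left(M{\left(-32,-30 \right)},-1547 \right)} = \left(5179180 + 206276\right) - \frac{3}{4} = 5385456 - \frac{3}{4} = \frac{21541821}{4}$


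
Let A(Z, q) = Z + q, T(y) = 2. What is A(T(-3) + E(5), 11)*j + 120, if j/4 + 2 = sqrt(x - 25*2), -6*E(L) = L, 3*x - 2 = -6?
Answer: 68/3 + 146*I*sqrt(462)/9 ≈ 22.667 + 348.68*I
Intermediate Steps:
x = -4/3 (x = 2/3 + (1/3)*(-6) = 2/3 - 2 = -4/3 ≈ -1.3333)
E(L) = -L/6
j = -8 + 4*I*sqrt(462)/3 (j = -8 + 4*sqrt(-4/3 - 25*2) = -8 + 4*sqrt(-4/3 - 50) = -8 + 4*sqrt(-154/3) = -8 + 4*(I*sqrt(462)/3) = -8 + 4*I*sqrt(462)/3 ≈ -8.0 + 28.659*I)
A(T(-3) + E(5), 11)*j + 120 = ((2 - 1/6*5) + 11)*(-8 + 4*I*sqrt(462)/3) + 120 = ((2 - 5/6) + 11)*(-8 + 4*I*sqrt(462)/3) + 120 = (7/6 + 11)*(-8 + 4*I*sqrt(462)/3) + 120 = 73*(-8 + 4*I*sqrt(462)/3)/6 + 120 = (-292/3 + 146*I*sqrt(462)/9) + 120 = 68/3 + 146*I*sqrt(462)/9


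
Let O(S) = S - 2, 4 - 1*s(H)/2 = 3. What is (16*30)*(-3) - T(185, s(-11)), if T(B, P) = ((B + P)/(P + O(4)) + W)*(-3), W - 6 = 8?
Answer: -5031/4 ≈ -1257.8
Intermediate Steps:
W = 14 (W = 6 + 8 = 14)
s(H) = 2 (s(H) = 8 - 2*3 = 8 - 6 = 2)
O(S) = -2 + S
T(B, P) = -42 - 3*(B + P)/(2 + P) (T(B, P) = ((B + P)/(P + (-2 + 4)) + 14)*(-3) = ((B + P)/(P + 2) + 14)*(-3) = ((B + P)/(2 + P) + 14)*(-3) = (14 + (B + P)/(2 + P))*(-3) = -42 - 3*(B + P)/(2 + P))
(16*30)*(-3) - T(185, s(-11)) = (16*30)*(-3) - 3*(-28 - 1*185 - 15*2)/(2 + 2) = 480*(-3) - 3*(-28 - 185 - 30)/4 = -1440 - 3*(-243)/4 = -1440 - 1*(-729/4) = -1440 + 729/4 = -5031/4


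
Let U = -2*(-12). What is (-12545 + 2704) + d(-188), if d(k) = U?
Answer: -9817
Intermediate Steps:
U = 24
d(k) = 24
(-12545 + 2704) + d(-188) = (-12545 + 2704) + 24 = -9841 + 24 = -9817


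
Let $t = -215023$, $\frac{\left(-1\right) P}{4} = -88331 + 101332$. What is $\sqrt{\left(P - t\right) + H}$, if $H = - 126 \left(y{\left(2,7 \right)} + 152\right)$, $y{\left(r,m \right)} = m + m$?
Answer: $\sqrt{142103} \approx 376.97$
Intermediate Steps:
$P = -52004$ ($P = - 4 \left(-88331 + 101332\right) = \left(-4\right) 13001 = -52004$)
$y{\left(r,m \right)} = 2 m$
$H = -20916$ ($H = - 126 \left(2 \cdot 7 + 152\right) = - 126 \left(14 + 152\right) = \left(-126\right) 166 = -20916$)
$\sqrt{\left(P - t\right) + H} = \sqrt{\left(-52004 - -215023\right) - 20916} = \sqrt{\left(-52004 + 215023\right) - 20916} = \sqrt{163019 - 20916} = \sqrt{142103}$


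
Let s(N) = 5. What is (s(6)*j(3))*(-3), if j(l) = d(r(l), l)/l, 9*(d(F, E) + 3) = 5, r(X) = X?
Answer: 110/9 ≈ 12.222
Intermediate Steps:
d(F, E) = -22/9 (d(F, E) = -3 + (⅑)*5 = -3 + 5/9 = -22/9)
j(l) = -22/(9*l)
(s(6)*j(3))*(-3) = (5*(-22/9/3))*(-3) = (5*(-22/9*⅓))*(-3) = (5*(-22/27))*(-3) = -110/27*(-3) = 110/9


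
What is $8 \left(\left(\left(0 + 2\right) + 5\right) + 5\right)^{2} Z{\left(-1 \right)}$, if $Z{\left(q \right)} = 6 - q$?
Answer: $8064$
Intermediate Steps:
$8 \left(\left(\left(0 + 2\right) + 5\right) + 5\right)^{2} Z{\left(-1 \right)} = 8 \left(\left(\left(0 + 2\right) + 5\right) + 5\right)^{2} \left(6 - -1\right) = 8 \left(\left(2 + 5\right) + 5\right)^{2} \left(6 + 1\right) = 8 \left(7 + 5\right)^{2} \cdot 7 = 8 \cdot 12^{2} \cdot 7 = 8 \cdot 144 \cdot 7 = 1152 \cdot 7 = 8064$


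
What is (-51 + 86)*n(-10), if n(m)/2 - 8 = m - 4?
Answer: -420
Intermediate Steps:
n(m) = 8 + 2*m (n(m) = 16 + 2*(m - 4) = 16 + 2*(-4 + m) = 16 + (-8 + 2*m) = 8 + 2*m)
(-51 + 86)*n(-10) = (-51 + 86)*(8 + 2*(-10)) = 35*(8 - 20) = 35*(-12) = -420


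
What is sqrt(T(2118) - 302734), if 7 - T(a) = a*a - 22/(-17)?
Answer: I*sqrt(1383920513)/17 ≈ 2188.3*I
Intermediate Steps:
T(a) = 97/17 - a**2 (T(a) = 7 - (a*a - 22/(-17)) = 7 - (a**2 - 22*(-1/17)) = 7 - (a**2 + 22/17) = 7 - (22/17 + a**2) = 7 + (-22/17 - a**2) = 97/17 - a**2)
sqrt(T(2118) - 302734) = sqrt((97/17 - 1*2118**2) - 302734) = sqrt((97/17 - 1*4485924) - 302734) = sqrt((97/17 - 4485924) - 302734) = sqrt(-76260611/17 - 302734) = sqrt(-81407089/17) = I*sqrt(1383920513)/17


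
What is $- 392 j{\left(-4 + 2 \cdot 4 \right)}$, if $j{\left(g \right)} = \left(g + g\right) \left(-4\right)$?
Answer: $12544$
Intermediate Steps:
$j{\left(g \right)} = - 8 g$ ($j{\left(g \right)} = 2 g \left(-4\right) = - 8 g$)
$- 392 j{\left(-4 + 2 \cdot 4 \right)} = - 392 \left(- 8 \left(-4 + 2 \cdot 4\right)\right) = - 392 \left(- 8 \left(-4 + 8\right)\right) = - 392 \left(\left(-8\right) 4\right) = \left(-392\right) \left(-32\right) = 12544$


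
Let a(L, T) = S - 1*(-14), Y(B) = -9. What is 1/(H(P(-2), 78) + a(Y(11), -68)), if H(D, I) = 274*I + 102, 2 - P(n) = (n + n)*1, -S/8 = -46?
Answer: 1/21856 ≈ 4.5754e-5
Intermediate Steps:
S = 368 (S = -8*(-46) = 368)
P(n) = 2 - 2*n (P(n) = 2 - (n + n) = 2 - 2*n)
a(L, T) = 382 (a(L, T) = 368 - 1*(-14) = 368 + 14 = 382)
H(D, I) = 102 + 274*I
1/(H(P(-2), 78) + a(Y(11), -68)) = 1/((102 + 274*78) + 382) = 1/((102 + 21372) + 382) = 1/(21474 + 382) = 1/21856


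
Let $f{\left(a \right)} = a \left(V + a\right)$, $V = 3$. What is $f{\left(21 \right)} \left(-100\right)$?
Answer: $-50400$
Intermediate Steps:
$f{\left(a \right)} = a \left(3 + a\right)$
$f{\left(21 \right)} \left(-100\right) = 21 \left(3 + 21\right) \left(-100\right) = 21 \cdot 24 \left(-100\right) = 504 \left(-100\right) = -50400$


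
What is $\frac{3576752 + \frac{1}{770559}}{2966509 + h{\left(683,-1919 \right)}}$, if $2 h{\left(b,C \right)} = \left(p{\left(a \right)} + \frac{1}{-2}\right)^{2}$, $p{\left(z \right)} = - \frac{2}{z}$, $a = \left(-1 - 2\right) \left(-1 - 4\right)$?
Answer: $\frac{1653659066621400}{1371522217842533} \approx 1.2057$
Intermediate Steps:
$a = 15$ ($a = \left(-3\right) \left(-5\right) = 15$)
$h{\left(b,C \right)} = \frac{361}{1800}$ ($h{\left(b,C \right)} = \frac{\left(- \frac{2}{15} + \frac{1}{-2}\right)^{2}}{2} = \frac{\left(\left(-2\right) \frac{1}{15} - \frac{1}{2}\right)^{2}}{2} = \frac{\left(- \frac{2}{15} - \frac{1}{2}\right)^{2}}{2} = \frac{\left(- \frac{19}{30}\right)^{2}}{2} = \frac{1}{2} \cdot \frac{361}{900} = \frac{361}{1800}$)
$\frac{3576752 + \frac{1}{770559}}{2966509 + h{\left(683,-1919 \right)}} = \frac{3576752 + \frac{1}{770559}}{2966509 + \frac{361}{1800}} = \frac{3576752 + \frac{1}{770559}}{\frac{5339716561}{1800}} = \frac{2756098444369}{770559} \cdot \frac{1800}{5339716561} = \frac{1653659066621400}{1371522217842533}$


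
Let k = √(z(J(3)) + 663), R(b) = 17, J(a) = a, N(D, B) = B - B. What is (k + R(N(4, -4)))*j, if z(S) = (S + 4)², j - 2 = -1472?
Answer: -24990 - 2940*√178 ≈ -64215.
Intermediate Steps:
j = -1470 (j = 2 - 1472 = -1470)
N(D, B) = 0
z(S) = (4 + S)²
k = 2*√178 (k = √((4 + 3)² + 663) = √(7² + 663) = √(49 + 663) = √712 = 2*√178 ≈ 26.683)
(k + R(N(4, -4)))*j = (2*√178 + 17)*(-1470) = (17 + 2*√178)*(-1470) = -24990 - 2940*√178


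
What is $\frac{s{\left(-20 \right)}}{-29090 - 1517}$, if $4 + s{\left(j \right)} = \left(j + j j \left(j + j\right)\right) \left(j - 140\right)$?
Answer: $- \frac{2563196}{30607} \approx -83.745$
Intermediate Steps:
$s{\left(j \right)} = -4 + \left(-140 + j\right) \left(j + 2 j^{3}\right)$ ($s{\left(j \right)} = -4 + \left(j + j j \left(j + j\right)\right) \left(j - 140\right) = -4 + \left(j + j^{2} \cdot 2 j\right) \left(-140 + j\right) = -4 + \left(j + 2 j^{3}\right) \left(-140 + j\right) = -4 + \left(-140 + j\right) \left(j + 2 j^{3}\right)$)
$\frac{s{\left(-20 \right)}}{-29090 - 1517} = \frac{-4 + \left(-20\right)^{2} - 280 \left(-20\right)^{3} - -2800 + 2 \left(-20\right)^{4}}{-29090 - 1517} = \frac{-4 + 400 - -2240000 + 2800 + 2 \cdot 160000}{-29090 - 1517} = \frac{-4 + 400 + 2240000 + 2800 + 320000}{-30607} = 2563196 \left(- \frac{1}{30607}\right) = - \frac{2563196}{30607}$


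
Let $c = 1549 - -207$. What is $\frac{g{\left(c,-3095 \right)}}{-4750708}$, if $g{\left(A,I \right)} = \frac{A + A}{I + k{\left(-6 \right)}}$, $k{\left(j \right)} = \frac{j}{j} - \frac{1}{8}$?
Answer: $\frac{7024}{29398568781} \approx 2.3892 \cdot 10^{-7}$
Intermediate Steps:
$k{\left(j \right)} = \frac{7}{8}$ ($k{\left(j \right)} = 1 - \frac{1}{8} = \frac{7}{8}$)
$c = 1756$ ($c = 1549 + 207 = 1756$)
$g{\left(A,I \right)} = \frac{2 A}{\frac{7}{8} + I}$ ($g{\left(A,I \right)} = \frac{A + A}{I + \frac{7}{8}} = \frac{2 A}{\frac{7}{8} + I}$)
$\frac{g{\left(c,-3095 \right)}}{-4750708} = \frac{16 \cdot 1756 \frac{1}{7 + 8 \left(-3095\right)}}{-4750708} = 16 \cdot 1756 \frac{1}{7 - 24760} \left(- \frac{1}{4750708}\right) = 16 \cdot 1756 \frac{1}{-24753} \left(- \frac{1}{4750708}\right) = 16 \cdot 1756 \left(- \frac{1}{24753}\right) \left(- \frac{1}{4750708}\right) = \left(- \frac{28096}{24753}\right) \left(- \frac{1}{4750708}\right) = \frac{7024}{29398568781}$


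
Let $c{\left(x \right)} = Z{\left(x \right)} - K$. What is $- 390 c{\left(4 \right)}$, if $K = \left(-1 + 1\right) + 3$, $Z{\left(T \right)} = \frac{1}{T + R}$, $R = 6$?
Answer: $1131$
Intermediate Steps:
$Z{\left(T \right)} = \frac{1}{6 + T}$ ($Z{\left(T \right)} = \frac{1}{T + 6} = \frac{1}{6 + T}$)
$K = 3$ ($K = 0 + 3 = 3$)
$c{\left(x \right)} = -3 + \frac{1}{6 + x}$ ($c{\left(x \right)} = \frac{1}{6 + x} - 3 = -3 + \frac{1}{6 + x}$)
$- 390 c{\left(4 \right)} = - 390 \frac{-17 - 12}{6 + 4} = - 390 \frac{-17 - 12}{10} = - 390 \cdot \frac{1}{10} \left(-29\right) = \left(-390\right) \left(- \frac{29}{10}\right) = 1131$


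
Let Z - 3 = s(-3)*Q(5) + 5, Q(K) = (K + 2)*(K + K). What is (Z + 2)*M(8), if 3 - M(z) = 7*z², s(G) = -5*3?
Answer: 462800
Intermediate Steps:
Q(K) = 2*K*(2 + K) (Q(K) = (2 + K)*(2*K) = 2*K*(2 + K))
s(G) = -15
M(z) = 3 - 7*z²
Z = -1042 (Z = 3 + (-30*5*(2 + 5) + 5) = 3 + (-30*5*7 + 5) = 3 + (-15*70 + 5) = 3 + (-1050 + 5) = 3 - 1045 = -1042)
(Z + 2)*M(8) = (-1042 + 2)*(3 - 7*8²) = -1040*(3 - 7*64) = -1040*(3 - 448) = -1040*(-445) = 462800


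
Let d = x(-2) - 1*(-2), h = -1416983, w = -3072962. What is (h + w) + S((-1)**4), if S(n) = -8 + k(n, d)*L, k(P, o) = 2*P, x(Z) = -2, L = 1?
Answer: -4489951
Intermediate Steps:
d = 0 (d = -2 - 1*(-2) = -2 + 2 = 0)
S(n) = -8 + 2*n (S(n) = -8 + (2*n)*1 = -8 + 2*n)
(h + w) + S((-1)**4) = (-1416983 - 3072962) + (-8 + 2*(-1)**4) = -4489945 + (-8 + 2*1) = -4489945 + (-8 + 2) = -4489945 - 6 = -4489951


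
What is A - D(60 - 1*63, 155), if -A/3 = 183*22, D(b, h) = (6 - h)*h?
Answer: 11017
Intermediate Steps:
D(b, h) = h*(6 - h)
A = -12078 (A = -549*22 = -3*4026 = -12078)
A - D(60 - 1*63, 155) = -12078 - 155*(6 - 1*155) = -12078 - 155*(6 - 155) = -12078 - 155*(-149) = -12078 - 1*(-23095) = -12078 + 23095 = 11017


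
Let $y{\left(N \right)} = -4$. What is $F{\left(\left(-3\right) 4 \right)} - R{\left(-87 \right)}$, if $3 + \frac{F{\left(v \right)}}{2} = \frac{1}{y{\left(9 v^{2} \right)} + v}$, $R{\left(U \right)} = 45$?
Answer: $- \frac{409}{8} \approx -51.125$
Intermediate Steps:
$F{\left(v \right)} = -6 + \frac{2}{-4 + v}$
$F{\left(\left(-3\right) 4 \right)} - R{\left(-87 \right)} = \frac{2 \left(13 - 3 \left(\left(-3\right) 4\right)\right)}{-4 - 12} - 45 = \frac{2 \left(13 - -36\right)}{-4 - 12} - 45 = \frac{2 \left(13 + 36\right)}{-16} - 45 = 2 \left(- \frac{1}{16}\right) 49 - 45 = - \frac{49}{8} - 45 = - \frac{409}{8}$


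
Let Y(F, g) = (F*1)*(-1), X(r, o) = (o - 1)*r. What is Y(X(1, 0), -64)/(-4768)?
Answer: -1/4768 ≈ -0.00020973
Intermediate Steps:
X(r, o) = r*(-1 + o) (X(r, o) = (-1 + o)*r = r*(-1 + o))
Y(F, g) = -F (Y(F, g) = F*(-1) = -F)
Y(X(1, 0), -64)/(-4768) = -(-1 + 0)/(-4768) = -(-1)*(-1/4768) = -1*(-1)*(-1/4768) = 1*(-1/4768) = -1/4768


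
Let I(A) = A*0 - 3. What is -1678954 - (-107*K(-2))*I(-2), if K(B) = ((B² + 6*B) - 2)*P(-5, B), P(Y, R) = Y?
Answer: -1695004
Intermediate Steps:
I(A) = -3 (I(A) = 0 - 3 = -3)
K(B) = 10 - 30*B - 5*B² (K(B) = ((B² + 6*B) - 2)*(-5) = (-2 + B² + 6*B)*(-5) = 10 - 30*B - 5*B²)
-1678954 - (-107*K(-2))*I(-2) = -1678954 - (-107*(10 - 30*(-2) - 5*(-2)²))*(-3) = -1678954 - (-107*(10 + 60 - 5*4))*(-3) = -1678954 - (-107*(10 + 60 - 20))*(-3) = -1678954 - (-107*50)*(-3) = -1678954 - (-5350)*(-3) = -1678954 - 1*16050 = -1678954 - 16050 = -1695004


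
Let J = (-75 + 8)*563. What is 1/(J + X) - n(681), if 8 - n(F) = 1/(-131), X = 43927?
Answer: -6509963/812986 ≈ -8.0075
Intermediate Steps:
J = -37721 (J = -67*563 = -37721)
n(F) = 1049/131 (n(F) = 8 - 1/(-131) = 8 - 1*(-1/131) = 8 + 1/131 = 1049/131)
1/(J + X) - n(681) = 1/(-37721 + 43927) - 1*1049/131 = 1/6206 - 1049/131 = -6509963/812986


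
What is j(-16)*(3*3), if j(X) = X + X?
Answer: -288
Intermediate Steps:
j(X) = 2*X
j(-16)*(3*3) = (2*(-16))*(3*3) = -32*9 = -288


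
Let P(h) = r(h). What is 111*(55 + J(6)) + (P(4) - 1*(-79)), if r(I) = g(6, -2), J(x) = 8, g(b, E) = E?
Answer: 7070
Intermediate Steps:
r(I) = -2
P(h) = -2
111*(55 + J(6)) + (P(4) - 1*(-79)) = 111*(55 + 8) + (-2 - 1*(-79)) = 111*63 + (-2 + 79) = 6993 + 77 = 7070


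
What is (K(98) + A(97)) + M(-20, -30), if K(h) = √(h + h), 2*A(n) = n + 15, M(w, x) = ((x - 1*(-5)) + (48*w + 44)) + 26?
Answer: -845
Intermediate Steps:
M(w, x) = 75 + x + 48*w (M(w, x) = ((x + 5) + (44 + 48*w)) + 26 = ((5 + x) + (44 + 48*w)) + 26 = (49 + x + 48*w) + 26 = 75 + x + 48*w)
A(n) = 15/2 + n/2 (A(n) = (n + 15)/2 = (15 + n)/2 = 15/2 + n/2)
K(h) = √2*√h (K(h) = √(2*h) = √2*√h)
(K(98) + A(97)) + M(-20, -30) = (√2*√98 + (15/2 + (½)*97)) + (75 - 30 + 48*(-20)) = (√2*(7*√2) + (15/2 + 97/2)) + (75 - 30 - 960) = (14 + 56) - 915 = 70 - 915 = -845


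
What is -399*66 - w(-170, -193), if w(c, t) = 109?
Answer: -26443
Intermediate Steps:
-399*66 - w(-170, -193) = -399*66 - 1*109 = -26334 - 109 = -26443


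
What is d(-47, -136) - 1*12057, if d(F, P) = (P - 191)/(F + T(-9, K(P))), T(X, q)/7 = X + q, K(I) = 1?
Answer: -1241544/103 ≈ -12054.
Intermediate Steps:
T(X, q) = 7*X + 7*q (T(X, q) = 7*(X + q) = 7*X + 7*q)
d(F, P) = (-191 + P)/(-56 + F) (d(F, P) = (P - 191)/(F + (7*(-9) + 7*1)) = (-191 + P)/(F + (-63 + 7)) = (-191 + P)/(F - 56) = (-191 + P)/(-56 + F))
d(-47, -136) - 1*12057 = (-191 - 136)/(-56 - 47) - 1*12057 = -327/(-103) - 12057 = -1/103*(-327) - 12057 = 327/103 - 12057 = -1241544/103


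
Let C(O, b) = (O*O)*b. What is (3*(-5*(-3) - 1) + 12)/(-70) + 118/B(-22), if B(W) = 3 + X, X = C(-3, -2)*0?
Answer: 4049/105 ≈ 38.562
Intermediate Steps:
C(O, b) = b*O**2 (C(O, b) = O**2*b = b*O**2)
X = 0 (X = -2*(-3)**2*0 = -2*9*0 = -18*0 = 0)
B(W) = 3 (B(W) = 3 + 0 = 3)
(3*(-5*(-3) - 1) + 12)/(-70) + 118/B(-22) = (3*(-5*(-3) - 1) + 12)/(-70) + 118/3 = (3*(15 - 1) + 12)*(-1/70) + 118*(1/3) = (3*14 + 12)*(-1/70) + 118/3 = (42 + 12)*(-1/70) + 118/3 = 54*(-1/70) + 118/3 = -27/35 + 118/3 = 4049/105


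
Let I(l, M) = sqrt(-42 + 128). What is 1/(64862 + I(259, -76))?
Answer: 32431/2103539479 - sqrt(86)/4207078958 ≈ 1.5415e-5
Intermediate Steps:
I(l, M) = sqrt(86)
1/(64862 + I(259, -76)) = 1/(64862 + sqrt(86))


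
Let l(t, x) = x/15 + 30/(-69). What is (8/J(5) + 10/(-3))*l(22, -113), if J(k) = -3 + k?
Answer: -5498/1035 ≈ -5.3121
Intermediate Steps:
l(t, x) = -10/23 + x/15 (l(t, x) = x*(1/15) + 30*(-1/69) = x/15 - 10/23 = -10/23 + x/15)
(8/J(5) + 10/(-3))*l(22, -113) = (8/(-3 + 5) + 10/(-3))*(-10/23 + (1/15)*(-113)) = (8/2 + 10*(-⅓))*(-10/23 - 113/15) = (8*(½) - 10/3)*(-2749/345) = (4 - 10/3)*(-2749/345) = (⅔)*(-2749/345) = -5498/1035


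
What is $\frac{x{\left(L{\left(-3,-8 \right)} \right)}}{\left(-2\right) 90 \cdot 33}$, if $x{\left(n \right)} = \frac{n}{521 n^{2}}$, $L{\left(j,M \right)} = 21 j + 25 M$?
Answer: $\frac{1}{813916620} \approx 1.2286 \cdot 10^{-9}$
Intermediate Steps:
$x{\left(n \right)} = \frac{1}{521 n}$ ($x{\left(n \right)} = n \frac{1}{521 n^{2}} = \frac{1}{521 n}$)
$\frac{x{\left(L{\left(-3,-8 \right)} \right)}}{\left(-2\right) 90 \cdot 33} = \frac{\frac{1}{521} \frac{1}{21 \left(-3\right) + 25 \left(-8\right)}}{\left(-2\right) 90 \cdot 33} = \frac{\frac{1}{521} \frac{1}{-63 - 200}}{\left(-180\right) 33} = \frac{\frac{1}{521} \frac{1}{-263}}{-5940} = \frac{1}{521} \left(- \frac{1}{263}\right) \left(- \frac{1}{5940}\right) = \left(- \frac{1}{137023}\right) \left(- \frac{1}{5940}\right) = \frac{1}{813916620}$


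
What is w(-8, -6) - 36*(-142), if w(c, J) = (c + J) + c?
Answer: 5090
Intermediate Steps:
w(c, J) = J + 2*c (w(c, J) = (J + c) + c = J + 2*c)
w(-8, -6) - 36*(-142) = (-6 + 2*(-8)) - 36*(-142) = (-6 - 16) + 5112 = -22 + 5112 = 5090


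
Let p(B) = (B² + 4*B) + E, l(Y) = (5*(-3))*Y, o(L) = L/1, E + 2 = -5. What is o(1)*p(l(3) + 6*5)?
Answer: 158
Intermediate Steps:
E = -7 (E = -2 - 5 = -7)
o(L) = L (o(L) = L*1 = L)
l(Y) = -15*Y
p(B) = -7 + B² + 4*B (p(B) = (B² + 4*B) - 7 = -7 + B² + 4*B)
o(1)*p(l(3) + 6*5) = 1*(-7 + (-15*3 + 6*5)² + 4*(-15*3 + 6*5)) = 1*(-7 + (-45 + 30)² + 4*(-45 + 30)) = 1*(-7 + (-15)² + 4*(-15)) = 1*(-7 + 225 - 60) = 1*158 = 158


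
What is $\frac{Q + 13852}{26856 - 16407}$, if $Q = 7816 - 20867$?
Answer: $\frac{89}{1161} \approx 0.076658$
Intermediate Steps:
$Q = -13051$ ($Q = 7816 - 20867 = -13051$)
$\frac{Q + 13852}{26856 - 16407} = \frac{-13051 + 13852}{26856 - 16407} = \frac{801}{10449} = 801 \cdot \frac{1}{10449} = \frac{89}{1161}$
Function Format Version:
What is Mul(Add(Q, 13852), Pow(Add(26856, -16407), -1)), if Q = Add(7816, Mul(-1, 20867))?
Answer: Rational(89, 1161) ≈ 0.076658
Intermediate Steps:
Q = -13051 (Q = Add(7816, -20867) = -13051)
Mul(Add(Q, 13852), Pow(Add(26856, -16407), -1)) = Mul(Add(-13051, 13852), Pow(Add(26856, -16407), -1)) = Mul(801, Pow(10449, -1)) = Mul(801, Rational(1, 10449)) = Rational(89, 1161)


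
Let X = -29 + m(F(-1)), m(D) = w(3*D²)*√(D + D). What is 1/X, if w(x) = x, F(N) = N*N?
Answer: -29/823 - 3*√2/823 ≈ -0.040392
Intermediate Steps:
F(N) = N²
m(D) = 3*√2*D^(5/2) (m(D) = (3*D²)*√(D + D) = (3*D²)*√(2*D) = (3*D²)*(√2*√D) = 3*√2*D^(5/2))
X = -29 + 3*√2 (X = -29 + 3*√2*((-1)²)^(5/2) = -29 + 3*√2*1^(5/2) = -29 + 3*√2*1 = -29 + 3*√2 ≈ -24.757)
1/X = 1/(-29 + 3*√2)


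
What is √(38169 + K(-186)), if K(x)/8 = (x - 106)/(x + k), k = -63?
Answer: √2367097833/249 ≈ 195.39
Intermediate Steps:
K(x) = 8*(-106 + x)/(-63 + x) (K(x) = 8*((x - 106)/(x - 63)) = 8*((-106 + x)/(-63 + x)) = 8*(-106 + x)/(-63 + x))
√(38169 + K(-186)) = √(38169 + 8*(-106 - 186)/(-63 - 186)) = √(38169 + 8*(-292)/(-249)) = √(38169 + 8*(-1/249)*(-292)) = √(38169 + 2336/249) = √(9506417/249) = √2367097833/249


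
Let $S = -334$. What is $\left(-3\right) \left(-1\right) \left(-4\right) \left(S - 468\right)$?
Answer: $9624$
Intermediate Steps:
$\left(-3\right) \left(-1\right) \left(-4\right) \left(S - 468\right) = \left(-3\right) \left(-1\right) \left(-4\right) \left(-334 - 468\right) = 3 \left(-4\right) \left(-334 - 468\right) = - 12 \left(-334 - 468\right) = \left(-12\right) \left(-802\right) = 9624$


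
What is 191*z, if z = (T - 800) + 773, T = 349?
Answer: 61502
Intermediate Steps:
z = 322 (z = (349 - 800) + 773 = -451 + 773 = 322)
191*z = 191*322 = 61502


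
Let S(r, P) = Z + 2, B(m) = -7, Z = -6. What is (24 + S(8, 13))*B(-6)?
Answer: -140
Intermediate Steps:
S(r, P) = -4 (S(r, P) = -6 + 2 = -4)
(24 + S(8, 13))*B(-6) = (24 - 4)*(-7) = 20*(-7) = -140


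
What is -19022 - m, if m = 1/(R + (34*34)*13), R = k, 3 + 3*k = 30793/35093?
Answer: -30093913582451/1582058326 ≈ -19022.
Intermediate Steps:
k = -74486/105279 (k = -1 + (30793/35093)/3 = -1 + (30793*(1/35093))/3 = -1 + (1/3)*(30793/35093) = -1 + 30793/105279 = -74486/105279 ≈ -0.70751)
R = -74486/105279 ≈ -0.70751
m = 105279/1582058326 (m = 1/(-74486/105279 + (34*34)*13) = 1/(-74486/105279 + 1156*13) = 1/(-74486/105279 + 15028) = 1/(1582058326/105279) = 105279/1582058326 ≈ 6.6546e-5)
-19022 - m = -19022 - 1*105279/1582058326 = -19022 - 105279/1582058326 = -30093913582451/1582058326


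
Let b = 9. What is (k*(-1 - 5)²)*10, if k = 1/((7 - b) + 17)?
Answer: 24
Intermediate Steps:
k = 1/15 (k = 1/((7 - 1*9) + 17) = 1/((7 - 9) + 17) = 1/(-2 + 17) = 1/15 ≈ 0.066667)
(k*(-1 - 5)²)*10 = ((-1 - 5)²/15)*10 = ((1/15)*(-6)²)*10 = ((1/15)*36)*10 = (12/5)*10 = 24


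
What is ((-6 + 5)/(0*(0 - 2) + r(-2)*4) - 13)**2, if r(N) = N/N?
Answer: 2809/16 ≈ 175.56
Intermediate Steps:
r(N) = 1
((-6 + 5)/(0*(0 - 2) + r(-2)*4) - 13)**2 = ((-6 + 5)/(0*(0 - 2) + 1*4) - 13)**2 = (-1/(0*(-2) + 4) - 13)**2 = (-1/(0 + 4) - 13)**2 = (-1/4 - 13)**2 = (-53/4)**2 = 2809/16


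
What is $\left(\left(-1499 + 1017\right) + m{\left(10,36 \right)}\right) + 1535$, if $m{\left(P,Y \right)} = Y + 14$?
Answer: $1103$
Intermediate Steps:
$m{\left(P,Y \right)} = 14 + Y$
$\left(\left(-1499 + 1017\right) + m{\left(10,36 \right)}\right) + 1535 = \left(\left(-1499 + 1017\right) + \left(14 + 36\right)\right) + 1535 = \left(-482 + 50\right) + 1535 = -432 + 1535 = 1103$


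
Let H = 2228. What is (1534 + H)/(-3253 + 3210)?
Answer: -3762/43 ≈ -87.488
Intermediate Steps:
(1534 + H)/(-3253 + 3210) = (1534 + 2228)/(-3253 + 3210) = 3762/(-43) = 3762*(-1/43) = -3762/43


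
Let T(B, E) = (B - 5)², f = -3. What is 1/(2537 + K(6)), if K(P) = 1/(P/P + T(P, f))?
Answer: 2/5075 ≈ 0.00039409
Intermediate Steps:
T(B, E) = (-5 + B)²
K(P) = 1/(1 + (-5 + P)²) (K(P) = 1/(P/P + (-5 + P)²) = 1/(1 + (-5 + P)²))
1/(2537 + K(6)) = 1/(2537 + 1/(1 + (-5 + 6)²)) = 1/(2537 + 1/(1 + 1²)) = 1/(2537 + 1/(1 + 1)) = 1/(2537 + 1/2) = 1/(2537 + ½) = 1/(5075/2) = 2/5075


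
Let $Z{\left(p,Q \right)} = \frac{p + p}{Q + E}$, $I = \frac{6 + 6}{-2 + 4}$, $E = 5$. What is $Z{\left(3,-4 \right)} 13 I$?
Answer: $468$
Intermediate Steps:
$I = 6$ ($I = \frac{12}{2} = 12 \cdot \frac{1}{2} = 6$)
$Z{\left(p,Q \right)} = \frac{2 p}{5 + Q}$ ($Z{\left(p,Q \right)} = \frac{p + p}{Q + 5} = \frac{2 p}{5 + Q}$)
$Z{\left(3,-4 \right)} 13 I = 2 \cdot 3 \frac{1}{5 - 4} \cdot 13 \cdot 6 = 2 \cdot 3 \cdot 1^{-1} \cdot 13 \cdot 6 = 2 \cdot 3 \cdot 1 \cdot 13 \cdot 6 = 6 \cdot 13 \cdot 6 = 78 \cdot 6 = 468$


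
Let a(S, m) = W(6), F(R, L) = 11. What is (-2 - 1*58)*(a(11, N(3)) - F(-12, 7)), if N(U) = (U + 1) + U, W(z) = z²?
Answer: -1500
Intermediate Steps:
N(U) = 1 + 2*U (N(U) = (1 + U) + U = 1 + 2*U)
a(S, m) = 36 (a(S, m) = 6² = 36)
(-2 - 1*58)*(a(11, N(3)) - F(-12, 7)) = (-2 - 1*58)*(36 - 1*11) = (-2 - 58)*(36 - 11) = -60*25 = -1500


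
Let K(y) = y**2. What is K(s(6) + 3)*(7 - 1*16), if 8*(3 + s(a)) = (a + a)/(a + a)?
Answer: -9/64 ≈ -0.14063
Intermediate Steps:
s(a) = -23/8 (s(a) = -3 + ((a + a)/(a + a))/8 = -3 + ((2*a)/((2*a)))/8 = -3 + ((2*a)*(1/(2*a)))/8 = -3 + (1/8)*1 = -3 + 1/8 = -23/8)
K(s(6) + 3)*(7 - 1*16) = (-23/8 + 3)**2*(7 - 1*16) = (1/8)**2*(7 - 16) = (1/64)*(-9) = -9/64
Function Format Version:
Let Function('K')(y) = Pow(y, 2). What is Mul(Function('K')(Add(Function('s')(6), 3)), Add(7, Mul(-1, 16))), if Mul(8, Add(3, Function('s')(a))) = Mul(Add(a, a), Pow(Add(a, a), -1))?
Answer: Rational(-9, 64) ≈ -0.14063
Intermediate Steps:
Function('s')(a) = Rational(-23, 8) (Function('s')(a) = Add(-3, Mul(Rational(1, 8), Mul(Add(a, a), Pow(Add(a, a), -1)))) = Add(-3, Mul(Rational(1, 8), Mul(Mul(2, a), Pow(Mul(2, a), -1)))) = Add(-3, Mul(Rational(1, 8), Mul(Mul(2, a), Mul(Rational(1, 2), Pow(a, -1))))) = Add(-3, Mul(Rational(1, 8), 1)) = Add(-3, Rational(1, 8)) = Rational(-23, 8))
Mul(Function('K')(Add(Function('s')(6), 3)), Add(7, Mul(-1, 16))) = Mul(Pow(Add(Rational(-23, 8), 3), 2), Add(7, Mul(-1, 16))) = Mul(Pow(Rational(1, 8), 2), Add(7, -16)) = Mul(Rational(1, 64), -9) = Rational(-9, 64)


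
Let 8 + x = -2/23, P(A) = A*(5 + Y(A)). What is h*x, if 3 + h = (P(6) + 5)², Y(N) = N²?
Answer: -11717628/23 ≈ -5.0946e+5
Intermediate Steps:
P(A) = A*(5 + A²)
x = -186/23 (x = -8 - 2/23 = -186/23 ≈ -8.0870)
h = 62998 (h = -3 + (6*(5 + 6²) + 5)² = -3 + (6*(5 + 36) + 5)² = -3 + (6*41 + 5)² = -3 + (246 + 5)² = -3 + 251² = -3 + 63001 = 62998)
h*x = 62998*(-186/23) = -11717628/23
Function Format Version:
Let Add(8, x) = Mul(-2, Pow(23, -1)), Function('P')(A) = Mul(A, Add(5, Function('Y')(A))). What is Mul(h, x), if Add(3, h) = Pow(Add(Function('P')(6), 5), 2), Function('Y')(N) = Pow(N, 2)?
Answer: Rational(-11717628, 23) ≈ -5.0946e+5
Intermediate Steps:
Function('P')(A) = Mul(A, Add(5, Pow(A, 2)))
x = Rational(-186, 23) (x = Add(-8, Mul(-2, Pow(23, -1))) = Add(-8, Mul(-2, Rational(1, 23))) = Add(-8, Rational(-2, 23)) = Rational(-186, 23) ≈ -8.0870)
h = 62998 (h = Add(-3, Pow(Add(Mul(6, Add(5, Pow(6, 2))), 5), 2)) = Add(-3, Pow(Add(Mul(6, Add(5, 36)), 5), 2)) = Add(-3, Pow(Add(Mul(6, 41), 5), 2)) = Add(-3, Pow(Add(246, 5), 2)) = Add(-3, Pow(251, 2)) = Add(-3, 63001) = 62998)
Mul(h, x) = Mul(62998, Rational(-186, 23)) = Rational(-11717628, 23)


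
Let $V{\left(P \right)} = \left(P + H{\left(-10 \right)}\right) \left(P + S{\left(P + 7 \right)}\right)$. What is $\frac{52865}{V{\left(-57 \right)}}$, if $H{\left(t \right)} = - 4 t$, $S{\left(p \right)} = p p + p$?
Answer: $- \frac{52865}{40681} \approx -1.2995$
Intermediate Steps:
$S{\left(p \right)} = p + p^{2}$ ($S{\left(p \right)} = p^{2} + p = p + p^{2}$)
$V{\left(P \right)} = \left(40 + P\right) \left(P + \left(7 + P\right) \left(8 + P\right)\right)$ ($V{\left(P \right)} = \left(P - -40\right) \left(P + \left(P + 7\right) \left(1 + \left(P + 7\right)\right)\right) = \left(P + 40\right) \left(P + \left(7 + P\right) \left(1 + \left(7 + P\right)\right)\right) = \left(40 + P\right) \left(P + \left(7 + P\right) \left(8 + P\right)\right)$)
$\frac{52865}{V{\left(-57 \right)}} = \frac{52865}{2240 + \left(-57\right)^{3} + 56 \left(-57\right)^{2} + 696 \left(-57\right)} = \frac{52865}{2240 - 185193 + 56 \cdot 3249 - 39672} = \frac{52865}{2240 - 185193 + 181944 - 39672} = \frac{52865}{-40681} = 52865 \left(- \frac{1}{40681}\right) = - \frac{52865}{40681}$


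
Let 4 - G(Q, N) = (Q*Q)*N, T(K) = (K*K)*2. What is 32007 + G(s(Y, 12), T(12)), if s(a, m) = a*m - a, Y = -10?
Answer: -3452789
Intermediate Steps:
s(a, m) = -a + a*m
T(K) = 2*K**2 (T(K) = K**2*2 = 2*K**2)
G(Q, N) = 4 - N*Q**2 (G(Q, N) = 4 - Q*Q*N = 4 - Q**2*N = 4 - N*Q**2)
32007 + G(s(Y, 12), T(12)) = 32007 + (4 - 2*12**2*(-10*(-1 + 12))**2) = 32007 + (4 - 2*144*(-10*11)**2) = 32007 + (4 - 1*288*(-110)**2) = 32007 + (4 - 1*288*12100) = 32007 + (4 - 3484800) = 32007 - 3484796 = -3452789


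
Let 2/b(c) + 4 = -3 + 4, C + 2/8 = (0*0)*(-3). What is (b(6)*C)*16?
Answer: 8/3 ≈ 2.6667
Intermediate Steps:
C = -¼ (C = -¼ + (0*0)*(-3) = -¼ + 0*(-3) = -¼ + 0 = -¼ ≈ -0.25000)
b(c) = -⅔ (b(c) = 2/(-4 + (-3 + 4)) = 2/(-4 + 1) = 2/(-3) = 2*(-⅓) = -⅔)
(b(6)*C)*16 = -⅔*(-¼)*16 = (⅙)*16 = 8/3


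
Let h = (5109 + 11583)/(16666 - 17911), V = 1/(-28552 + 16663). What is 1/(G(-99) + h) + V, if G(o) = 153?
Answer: 4876004/688741659 ≈ 0.0070796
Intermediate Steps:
V = -1/11889 (V = 1/(-11889) = -1/11889 ≈ -8.4111e-5)
h = -5564/415 (h = 16692/(-1245) = 16692*(-1/1245) = -5564/415 ≈ -13.407)
1/(G(-99) + h) + V = 1/(153 - 5564/415) - 1/11889 = 1/(57931/415) - 1/11889 = 415/57931 - 1/11889 = 4876004/688741659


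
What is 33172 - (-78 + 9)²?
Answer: 28411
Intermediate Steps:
33172 - (-78 + 9)² = 33172 - 1*(-69)² = 33172 - 1*4761 = 33172 - 4761 = 28411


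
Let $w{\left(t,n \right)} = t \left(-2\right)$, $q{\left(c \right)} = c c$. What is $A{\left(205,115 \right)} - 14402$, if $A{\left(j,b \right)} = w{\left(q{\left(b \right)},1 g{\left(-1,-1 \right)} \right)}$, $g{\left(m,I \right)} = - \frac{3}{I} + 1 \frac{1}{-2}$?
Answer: $-40852$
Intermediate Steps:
$g{\left(m,I \right)} = - \frac{1}{2} - \frac{3}{I}$ ($g{\left(m,I \right)} = - \frac{3}{I} + 1 \left(- \frac{1}{2}\right) = - \frac{3}{I} - \frac{1}{2} = - \frac{1}{2} - \frac{3}{I}$)
$q{\left(c \right)} = c^{2}$
$w{\left(t,n \right)} = - 2 t$
$A{\left(j,b \right)} = - 2 b^{2}$
$A{\left(205,115 \right)} - 14402 = - 2 \cdot 115^{2} - 14402 = \left(-2\right) 13225 - 14402 = -26450 - 14402 = -40852$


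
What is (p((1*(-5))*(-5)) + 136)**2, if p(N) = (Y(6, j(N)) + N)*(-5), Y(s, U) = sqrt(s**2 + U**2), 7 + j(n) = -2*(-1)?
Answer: 1646 - 110*sqrt(61) ≈ 786.87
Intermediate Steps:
j(n) = -5 (j(n) = -7 - 2*(-1) = -7 + 2 = -5)
Y(s, U) = sqrt(U**2 + s**2)
p(N) = -5*N - 5*sqrt(61) (p(N) = (sqrt((-5)**2 + 6**2) + N)*(-5) = (sqrt(25 + 36) + N)*(-5) = (sqrt(61) + N)*(-5) = (N + sqrt(61))*(-5) = -5*N - 5*sqrt(61))
(p((1*(-5))*(-5)) + 136)**2 = ((-5*1*(-5)*(-5) - 5*sqrt(61)) + 136)**2 = ((-(-25)*(-5) - 5*sqrt(61)) + 136)**2 = ((-5*25 - 5*sqrt(61)) + 136)**2 = ((-125 - 5*sqrt(61)) + 136)**2 = (11 - 5*sqrt(61))**2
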